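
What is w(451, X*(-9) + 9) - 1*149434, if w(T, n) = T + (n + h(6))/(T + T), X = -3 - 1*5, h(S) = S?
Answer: -134382579/902 ≈ -1.4898e+5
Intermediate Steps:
X = -8 (X = -3 - 5 = -8)
w(T, n) = T + (6 + n)/(2*T) (w(T, n) = T + (n + 6)/(T + T) = T + (6 + n)/((2*T)) = T + (6 + n)*(1/(2*T)) = T + (6 + n)/(2*T))
w(451, X*(-9) + 9) - 1*149434 = (3 + 451² + (-8*(-9) + 9)/2)/451 - 1*149434 = (3 + 203401 + (72 + 9)/2)/451 - 149434 = (3 + 203401 + (½)*81)/451 - 149434 = (3 + 203401 + 81/2)/451 - 149434 = (1/451)*(406889/2) - 149434 = 406889/902 - 149434 = -134382579/902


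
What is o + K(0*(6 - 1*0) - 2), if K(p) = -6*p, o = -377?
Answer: -365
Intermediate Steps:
o + K(0*(6 - 1*0) - 2) = -377 - 6*(0*(6 - 1*0) - 2) = -377 - 6*(0*(6 + 0) - 2) = -377 - 6*(0*6 - 2) = -377 - 6*(0 - 2) = -377 - 6*(-2) = -377 + 12 = -365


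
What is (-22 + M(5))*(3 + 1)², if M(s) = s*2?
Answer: -192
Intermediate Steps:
M(s) = 2*s
(-22 + M(5))*(3 + 1)² = (-22 + 2*5)*(3 + 1)² = (-22 + 10)*4² = -12*16 = -192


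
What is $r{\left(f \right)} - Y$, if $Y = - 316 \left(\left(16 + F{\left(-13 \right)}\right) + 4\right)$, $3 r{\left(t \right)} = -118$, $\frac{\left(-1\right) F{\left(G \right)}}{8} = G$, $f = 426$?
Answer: $\frac{117434}{3} \approx 39145.0$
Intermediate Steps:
$F{\left(G \right)} = - 8 G$
$r{\left(t \right)} = - \frac{118}{3}$ ($r{\left(t \right)} = \frac{1}{3} \left(-118\right) = - \frac{118}{3}$)
$Y = -39184$ ($Y = - 316 \left(\left(16 - -104\right) + 4\right) = - 316 \left(\left(16 + 104\right) + 4\right) = - 316 \left(120 + 4\right) = \left(-316\right) 124 = -39184$)
$r{\left(f \right)} - Y = - \frac{118}{3} - -39184 = - \frac{118}{3} + 39184 = \frac{117434}{3}$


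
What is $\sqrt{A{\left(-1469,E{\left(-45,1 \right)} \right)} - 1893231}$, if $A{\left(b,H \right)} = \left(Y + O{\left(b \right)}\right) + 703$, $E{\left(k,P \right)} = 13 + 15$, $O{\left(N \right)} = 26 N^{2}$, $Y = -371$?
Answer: $\sqrt{54214087} \approx 7363.0$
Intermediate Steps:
$E{\left(k,P \right)} = 28$
$A{\left(b,H \right)} = 332 + 26 b^{2}$ ($A{\left(b,H \right)} = \left(-371 + 26 b^{2}\right) + 703 = 332 + 26 b^{2}$)
$\sqrt{A{\left(-1469,E{\left(-45,1 \right)} \right)} - 1893231} = \sqrt{\left(332 + 26 \left(-1469\right)^{2}\right) - 1893231} = \sqrt{\left(332 + 26 \cdot 2157961\right) - 1893231} = \sqrt{\left(332 + 56106986\right) - 1893231} = \sqrt{56107318 - 1893231} = \sqrt{54214087}$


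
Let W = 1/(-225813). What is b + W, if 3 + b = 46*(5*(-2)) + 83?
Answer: -85808941/225813 ≈ -380.00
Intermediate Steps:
b = -380 (b = -3 + (46*(5*(-2)) + 83) = -3 + (46*(-10) + 83) = -3 + (-460 + 83) = -3 - 377 = -380)
W = -1/225813 ≈ -4.4284e-6
b + W = -380 - 1/225813 = -85808941/225813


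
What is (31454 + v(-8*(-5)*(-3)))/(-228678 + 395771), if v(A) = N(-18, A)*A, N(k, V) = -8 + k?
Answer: 34574/167093 ≈ 0.20691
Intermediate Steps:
v(A) = -26*A (v(A) = (-8 - 18)*A = -26*A)
(31454 + v(-8*(-5)*(-3)))/(-228678 + 395771) = (31454 - 26*(-8*(-5))*(-3))/(-228678 + 395771) = (31454 - 1040*(-3))/167093 = (31454 - 26*(-120))*(1/167093) = (31454 + 3120)*(1/167093) = 34574*(1/167093) = 34574/167093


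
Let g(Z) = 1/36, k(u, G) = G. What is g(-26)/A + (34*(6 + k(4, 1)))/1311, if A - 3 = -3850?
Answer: 10986595/60521004 ≈ 0.18153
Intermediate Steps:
A = -3847 (A = 3 - 3850 = -3847)
g(Z) = 1/36
g(-26)/A + (34*(6 + k(4, 1)))/1311 = (1/36)/(-3847) + (34*(6 + 1))/1311 = (1/36)*(-1/3847) + (34*7)*(1/1311) = -1/138492 + 238*(1/1311) = -1/138492 + 238/1311 = 10986595/60521004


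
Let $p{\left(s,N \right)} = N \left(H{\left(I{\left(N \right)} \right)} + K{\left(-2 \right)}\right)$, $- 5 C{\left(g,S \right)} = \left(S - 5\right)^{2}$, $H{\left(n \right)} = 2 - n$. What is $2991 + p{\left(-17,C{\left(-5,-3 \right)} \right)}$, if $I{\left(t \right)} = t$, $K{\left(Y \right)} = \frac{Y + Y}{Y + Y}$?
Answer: $\frac{69719}{25} \approx 2788.8$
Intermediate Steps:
$K{\left(Y \right)} = 1$ ($K{\left(Y \right)} = \frac{2 Y}{2 Y} = 2 Y \frac{1}{2 Y} = 1$)
$C{\left(g,S \right)} = - \frac{\left(-5 + S\right)^{2}}{5}$ ($C{\left(g,S \right)} = - \frac{\left(S - 5\right)^{2}}{5} = - \frac{\left(-5 + S\right)^{2}}{5}$)
$p{\left(s,N \right)} = N \left(3 - N\right)$ ($p{\left(s,N \right)} = N \left(\left(2 - N\right) + 1\right) = N \left(3 - N\right)$)
$2991 + p{\left(-17,C{\left(-5,-3 \right)} \right)} = 2991 + - \frac{\left(-5 - 3\right)^{2}}{5} \left(3 - - \frac{\left(-5 - 3\right)^{2}}{5}\right) = 2991 + - \frac{\left(-8\right)^{2}}{5} \left(3 - - \frac{\left(-8\right)^{2}}{5}\right) = 2991 + \left(- \frac{1}{5}\right) 64 \left(3 - \left(- \frac{1}{5}\right) 64\right) = 2991 - \frac{64 \left(3 - - \frac{64}{5}\right)}{5} = 2991 - \frac{64 \left(3 + \frac{64}{5}\right)}{5} = 2991 - \frac{5056}{25} = \frac{69719}{25}$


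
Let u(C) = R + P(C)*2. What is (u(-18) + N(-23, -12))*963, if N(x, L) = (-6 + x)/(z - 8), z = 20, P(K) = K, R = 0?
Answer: -147981/4 ≈ -36995.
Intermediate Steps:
u(C) = 2*C (u(C) = 0 + C*2 = 0 + 2*C = 2*C)
N(x, L) = -1/2 + x/12 (N(x, L) = (-6 + x)/(20 - 8) = (-6 + x)/12 = (-6 + x)*(1/12) = -1/2 + x/12)
(u(-18) + N(-23, -12))*963 = (2*(-18) + (-1/2 + (1/12)*(-23)))*963 = (-36 + (-1/2 - 23/12))*963 = (-36 - 29/12)*963 = -461/12*963 = -147981/4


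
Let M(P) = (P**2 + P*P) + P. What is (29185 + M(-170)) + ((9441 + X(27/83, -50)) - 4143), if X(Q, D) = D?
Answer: 92063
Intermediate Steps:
M(P) = P + 2*P**2 (M(P) = (P**2 + P**2) + P = 2*P**2 + P = P + 2*P**2)
(29185 + M(-170)) + ((9441 + X(27/83, -50)) - 4143) = (29185 - 170*(1 + 2*(-170))) + ((9441 - 50) - 4143) = (29185 - 170*(1 - 340)) + (9391 - 4143) = (29185 - 170*(-339)) + 5248 = (29185 + 57630) + 5248 = 86815 + 5248 = 92063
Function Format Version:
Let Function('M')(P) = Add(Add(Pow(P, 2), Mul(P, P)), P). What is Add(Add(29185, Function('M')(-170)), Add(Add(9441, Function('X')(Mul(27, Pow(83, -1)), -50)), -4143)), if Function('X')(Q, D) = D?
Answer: 92063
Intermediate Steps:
Function('M')(P) = Add(P, Mul(2, Pow(P, 2))) (Function('M')(P) = Add(Add(Pow(P, 2), Pow(P, 2)), P) = Add(Mul(2, Pow(P, 2)), P) = Add(P, Mul(2, Pow(P, 2))))
Add(Add(29185, Function('M')(-170)), Add(Add(9441, Function('X')(Mul(27, Pow(83, -1)), -50)), -4143)) = Add(Add(29185, Mul(-170, Add(1, Mul(2, -170)))), Add(Add(9441, -50), -4143)) = Add(Add(29185, Mul(-170, Add(1, -340))), Add(9391, -4143)) = Add(Add(29185, Mul(-170, -339)), 5248) = Add(Add(29185, 57630), 5248) = Add(86815, 5248) = 92063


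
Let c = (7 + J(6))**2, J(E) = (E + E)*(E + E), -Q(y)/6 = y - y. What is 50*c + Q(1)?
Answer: 1140050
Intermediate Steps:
Q(y) = 0 (Q(y) = -6*(y - y) = -6*0 = 0)
J(E) = 4*E**2 (J(E) = (2*E)*(2*E) = 4*E**2)
c = 22801 (c = (7 + 4*6**2)**2 = (7 + 4*36)**2 = (7 + 144)**2 = 151**2 = 22801)
50*c + Q(1) = 50*22801 + 0 = 1140050 + 0 = 1140050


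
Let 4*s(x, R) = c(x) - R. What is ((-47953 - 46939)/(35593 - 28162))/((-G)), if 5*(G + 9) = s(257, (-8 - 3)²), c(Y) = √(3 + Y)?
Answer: -571249840/671323971 - 3795680*√65/671323971 ≈ -0.89651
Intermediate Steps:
s(x, R) = -R/4 + √(3 + x)/4 (s(x, R) = (√(3 + x) - R)/4 = -R/4 + √(3 + x)/4)
G = -301/20 + √65/10 (G = -9 + (-(-8 - 3)²/4 + √(3 + 257)/4)/5 = -9 + (-¼*(-11)² + √260/4)/5 = -9 + (-¼*121 + (2*√65)/4)/5 = -9 + (-121/4 + √65/2)/5 = -9 + (-121/20 + √65/10) = -301/20 + √65/10 ≈ -14.244)
((-47953 - 46939)/(35593 - 28162))/((-G)) = ((-47953 - 46939)/(35593 - 28162))/((-(-301/20 + √65/10))) = (-94892/7431)/(301/20 - √65/10) = (-94892*1/7431)/(301/20 - √65/10) = -94892/(7431*(301/20 - √65/10))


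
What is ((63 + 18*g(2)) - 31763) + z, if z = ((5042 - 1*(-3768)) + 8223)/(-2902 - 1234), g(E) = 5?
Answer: -130755993/4136 ≈ -31614.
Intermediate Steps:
z = -17033/4136 (z = ((5042 + 3768) + 8223)/(-4136) = (8810 + 8223)*(-1/4136) = 17033*(-1/4136) = -17033/4136 ≈ -4.1182)
((63 + 18*g(2)) - 31763) + z = ((63 + 18*5) - 31763) - 17033/4136 = ((63 + 90) - 31763) - 17033/4136 = (153 - 31763) - 17033/4136 = -31610 - 17033/4136 = -130755993/4136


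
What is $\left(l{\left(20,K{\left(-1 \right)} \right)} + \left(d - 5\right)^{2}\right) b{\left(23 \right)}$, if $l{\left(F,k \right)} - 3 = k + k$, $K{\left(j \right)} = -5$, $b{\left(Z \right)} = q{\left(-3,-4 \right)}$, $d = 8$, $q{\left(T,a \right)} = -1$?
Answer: $-2$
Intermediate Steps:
$b{\left(Z \right)} = -1$
$l{\left(F,k \right)} = 3 + 2 k$ ($l{\left(F,k \right)} = 3 + \left(k + k\right) = 3 + 2 k$)
$\left(l{\left(20,K{\left(-1 \right)} \right)} + \left(d - 5\right)^{2}\right) b{\left(23 \right)} = \left(\left(3 + 2 \left(-5\right)\right) + \left(8 - 5\right)^{2}\right) \left(-1\right) = \left(\left(3 - 10\right) + 3^{2}\right) \left(-1\right) = \left(-7 + 9\right) \left(-1\right) = 2 \left(-1\right) = -2$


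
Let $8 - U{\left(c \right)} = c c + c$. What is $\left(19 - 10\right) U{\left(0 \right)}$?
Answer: $72$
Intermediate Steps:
$U{\left(c \right)} = 8 - c - c^{2}$ ($U{\left(c \right)} = 8 - \left(c c + c\right) = 8 - \left(c^{2} + c\right) = 8 - \left(c + c^{2}\right) = 8 - c - c^{2}$)
$\left(19 - 10\right) U{\left(0 \right)} = \left(19 - 10\right) \left(8 - 0 - 0^{2}\right) = 9 \left(8 + 0 - 0\right) = 9 \left(8 + 0 + 0\right) = 9 \cdot 8 = 72$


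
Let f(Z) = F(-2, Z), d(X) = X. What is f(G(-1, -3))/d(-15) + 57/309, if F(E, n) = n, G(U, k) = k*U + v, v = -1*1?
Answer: 79/1545 ≈ 0.051133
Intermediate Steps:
v = -1
G(U, k) = -1 + U*k (G(U, k) = k*U - 1 = U*k - 1 = -1 + U*k)
f(Z) = Z
f(G(-1, -3))/d(-15) + 57/309 = (-1 - 1*(-3))/(-15) + 57/309 = (-1 + 3)*(-1/15) + 57*(1/309) = 2*(-1/15) + 19/103 = -2/15 + 19/103 = 79/1545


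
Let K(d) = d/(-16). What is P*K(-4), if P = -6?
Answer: -3/2 ≈ -1.5000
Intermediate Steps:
K(d) = -d/16 (K(d) = d*(-1/16) = -d/16)
P*K(-4) = -(-3)*(-4)/8 = -6*¼ = -3/2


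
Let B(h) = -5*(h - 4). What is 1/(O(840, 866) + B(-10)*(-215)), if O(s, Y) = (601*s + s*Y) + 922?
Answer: 1/1218152 ≈ 8.2092e-7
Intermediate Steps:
B(h) = 20 - 5*h (B(h) = -5*(-4 + h) = 20 - 5*h)
O(s, Y) = 922 + 601*s + Y*s (O(s, Y) = (601*s + Y*s) + 922 = 922 + 601*s + Y*s)
1/(O(840, 866) + B(-10)*(-215)) = 1/((922 + 601*840 + 866*840) + (20 - 5*(-10))*(-215)) = 1/((922 + 504840 + 727440) + (20 + 50)*(-215)) = 1/(1233202 + 70*(-215)) = 1/(1233202 - 15050) = 1/1218152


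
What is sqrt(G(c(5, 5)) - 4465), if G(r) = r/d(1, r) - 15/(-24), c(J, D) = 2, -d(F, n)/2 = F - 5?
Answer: I*sqrt(71426)/4 ≈ 66.814*I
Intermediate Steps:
d(F, n) = 10 - 2*F (d(F, n) = -2*(F - 5) = -2*(-5 + F) = 10 - 2*F)
G(r) = 5/8 + r/8 (G(r) = r/(10 - 2*1) - 15/(-24) = r/(10 - 2) - 15*(-1/24) = r/8 + 5/8 = 5/8 + r/8)
sqrt(G(c(5, 5)) - 4465) = sqrt((5/8 + (1/8)*2) - 4465) = sqrt((5/8 + 1/4) - 4465) = sqrt(7/8 - 4465) = sqrt(-35713/8) = I*sqrt(71426)/4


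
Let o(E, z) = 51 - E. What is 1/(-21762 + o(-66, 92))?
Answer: -1/21645 ≈ -4.6200e-5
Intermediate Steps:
1/(-21762 + o(-66, 92)) = 1/(-21762 + (51 - 1*(-66))) = 1/(-21762 + (51 + 66)) = 1/(-21762 + 117) = 1/(-21645) = -1/21645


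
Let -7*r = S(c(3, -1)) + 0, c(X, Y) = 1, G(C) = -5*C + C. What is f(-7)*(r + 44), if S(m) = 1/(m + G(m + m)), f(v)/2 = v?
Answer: -4314/7 ≈ -616.29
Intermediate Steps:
f(v) = 2*v
G(C) = -4*C
S(m) = -1/(7*m) (S(m) = 1/(m - 4*(m + m)) = 1/(m - 8*m) = 1/(-7*m) = -1/(7*m))
r = 1/49 (r = -(-⅐/1 + 0)/7 = -(-⅐*1 + 0)/7 = -(-⅐ + 0)/7 = -⅐*(-⅐) = 1/49 ≈ 0.020408)
f(-7)*(r + 44) = (2*(-7))*(1/49 + 44) = -14*2157/49 = -4314/7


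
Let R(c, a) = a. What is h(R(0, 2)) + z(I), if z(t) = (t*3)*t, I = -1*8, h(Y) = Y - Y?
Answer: 192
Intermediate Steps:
h(Y) = 0
I = -8
z(t) = 3*t² (z(t) = (3*t)*t = 3*t²)
h(R(0, 2)) + z(I) = 0 + 3*(-8)² = 0 + 3*64 = 0 + 192 = 192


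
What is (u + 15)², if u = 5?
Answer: 400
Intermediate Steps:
(u + 15)² = (5 + 15)² = 20² = 400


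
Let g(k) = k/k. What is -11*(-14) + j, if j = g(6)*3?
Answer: 157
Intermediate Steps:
g(k) = 1
j = 3 (j = 1*3 = 3)
-11*(-14) + j = -11*(-14) + 3 = 154 + 3 = 157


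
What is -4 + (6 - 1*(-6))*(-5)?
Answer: -64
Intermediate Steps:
-4 + (6 - 1*(-6))*(-5) = -4 + (6 + 6)*(-5) = -4 + 12*(-5) = -4 - 60 = -64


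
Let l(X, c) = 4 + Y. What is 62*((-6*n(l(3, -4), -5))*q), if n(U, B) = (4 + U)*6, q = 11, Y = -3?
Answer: -122760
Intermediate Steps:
l(X, c) = 1 (l(X, c) = 4 - 3 = 1)
n(U, B) = 24 + 6*U
62*((-6*n(l(3, -4), -5))*q) = 62*(-6*(24 + 6*1)*11) = 62*(-6*(24 + 6)*11) = 62*(-6*30*11) = 62*(-180*11) = 62*(-1980) = -122760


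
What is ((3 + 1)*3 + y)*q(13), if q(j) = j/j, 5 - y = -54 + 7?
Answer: 64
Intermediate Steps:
y = 52 (y = 5 - (-54 + 7) = 5 - 1*(-47) = 5 + 47 = 52)
q(j) = 1
((3 + 1)*3 + y)*q(13) = ((3 + 1)*3 + 52)*1 = (4*3 + 52)*1 = (12 + 52)*1 = 64*1 = 64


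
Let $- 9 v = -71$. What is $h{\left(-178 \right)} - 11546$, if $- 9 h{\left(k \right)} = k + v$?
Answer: $- \frac{933695}{81} \approx -11527.0$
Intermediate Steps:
$v = \frac{71}{9}$ ($v = \left(- \frac{1}{9}\right) \left(-71\right) = \frac{71}{9} \approx 7.8889$)
$h{\left(k \right)} = - \frac{71}{81} - \frac{k}{9}$ ($h{\left(k \right)} = - \frac{k + \frac{71}{9}}{9} = - \frac{\frac{71}{9} + k}{9} = - \frac{71}{81} - \frac{k}{9}$)
$h{\left(-178 \right)} - 11546 = \left(- \frac{71}{81} - - \frac{178}{9}\right) - 11546 = \left(- \frac{71}{81} + \frac{178}{9}\right) - 11546 = \frac{1531}{81} - 11546 = - \frac{933695}{81}$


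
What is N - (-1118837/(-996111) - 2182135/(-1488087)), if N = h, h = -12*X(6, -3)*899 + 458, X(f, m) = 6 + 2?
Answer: -14139261083578514/164699981073 ≈ -85849.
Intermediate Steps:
X(f, m) = 8
h = -85846 (h = -12*8*899 + 458 = -96*899 + 458 = -86304 + 458 = -85846)
N = -85846
N - (-1118837/(-996111) - 2182135/(-1488087)) = -85846 - (-1118837/(-996111) - 2182135/(-1488087)) = -85846 - (-1118837*(-1/996111) - 2182135*(-1/1488087)) = -85846 - (1118837/996111 + 2182135/1488087) = -85846 - 1*426508385756/164699981073 = -85846 - 426508385756/164699981073 = -14139261083578514/164699981073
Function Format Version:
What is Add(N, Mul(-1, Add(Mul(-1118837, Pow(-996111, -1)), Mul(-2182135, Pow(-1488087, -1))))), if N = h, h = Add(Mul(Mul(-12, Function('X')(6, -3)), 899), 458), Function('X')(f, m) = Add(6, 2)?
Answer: Rational(-14139261083578514, 164699981073) ≈ -85849.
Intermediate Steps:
Function('X')(f, m) = 8
h = -85846 (h = Add(Mul(Mul(-12, 8), 899), 458) = Add(Mul(-96, 899), 458) = Add(-86304, 458) = -85846)
N = -85846
Add(N, Mul(-1, Add(Mul(-1118837, Pow(-996111, -1)), Mul(-2182135, Pow(-1488087, -1))))) = Add(-85846, Mul(-1, Add(Mul(-1118837, Pow(-996111, -1)), Mul(-2182135, Pow(-1488087, -1))))) = Add(-85846, Mul(-1, Add(Mul(-1118837, Rational(-1, 996111)), Mul(-2182135, Rational(-1, 1488087))))) = Add(-85846, Mul(-1, Add(Rational(1118837, 996111), Rational(2182135, 1488087)))) = Add(-85846, Mul(-1, Rational(426508385756, 164699981073))) = Add(-85846, Rational(-426508385756, 164699981073)) = Rational(-14139261083578514, 164699981073)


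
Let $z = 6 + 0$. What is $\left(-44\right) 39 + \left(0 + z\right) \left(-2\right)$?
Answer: $-1728$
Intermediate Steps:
$z = 6$
$\left(-44\right) 39 + \left(0 + z\right) \left(-2\right) = \left(-44\right) 39 + \left(0 + 6\right) \left(-2\right) = -1716 + 6 \left(-2\right) = -1716 - 12 = -1728$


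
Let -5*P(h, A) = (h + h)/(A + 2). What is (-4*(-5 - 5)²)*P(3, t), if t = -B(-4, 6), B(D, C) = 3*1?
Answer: -480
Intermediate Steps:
B(D, C) = 3
t = -3 (t = -1*3 = -3)
P(h, A) = -2*h/(5*(2 + A)) (P(h, A) = -(h + h)/(5*(A + 2)) = -2*h/(5*(2 + A)))
(-4*(-5 - 5)²)*P(3, t) = (-4*(-5 - 5)²)*(-2*3/(10 + 5*(-3))) = (-4*(-10)²)*(-2*3/(10 - 15)) = (-4*100)*(-2*3/(-5)) = -(-800)*3*(-1)/5 = -400*6/5 = -480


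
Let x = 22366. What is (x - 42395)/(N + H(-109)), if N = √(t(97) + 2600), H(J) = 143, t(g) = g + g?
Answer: -260377/1605 + 20029*√2794/17655 ≈ -102.26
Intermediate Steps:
t(g) = 2*g
N = √2794 (N = √(2*97 + 2600) = √(194 + 2600) = √2794 ≈ 52.858)
(x - 42395)/(N + H(-109)) = (22366 - 42395)/(√2794 + 143) = -20029/(143 + √2794)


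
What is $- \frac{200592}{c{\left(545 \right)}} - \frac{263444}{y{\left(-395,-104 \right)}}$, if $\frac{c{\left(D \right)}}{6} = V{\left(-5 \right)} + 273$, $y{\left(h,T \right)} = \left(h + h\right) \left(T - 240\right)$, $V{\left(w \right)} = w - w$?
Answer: $- \frac{109016673}{883220} \approx -123.43$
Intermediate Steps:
$V{\left(w \right)} = 0$
$y{\left(h,T \right)} = 2 h \left(-240 + T\right)$
$c{\left(D \right)} = 1638$ ($c{\left(D \right)} = 6 \left(0 + 273\right) = 6 \cdot 273 = 1638$)
$- \frac{200592}{c{\left(545 \right)}} - \frac{263444}{y{\left(-395,-104 \right)}} = - \frac{200592}{1638} - \frac{263444}{2 \left(-395\right) \left(-240 - 104\right)} = \left(-200592\right) \frac{1}{1638} - \frac{263444}{2 \left(-395\right) \left(-344\right)} = - \frac{1592}{13} - \frac{263444}{271760} = - \frac{1592}{13} - \frac{65861}{67940} = - \frac{109016673}{883220}$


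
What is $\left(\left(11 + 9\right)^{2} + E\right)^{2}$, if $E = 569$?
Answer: $938961$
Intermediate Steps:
$\left(\left(11 + 9\right)^{2} + E\right)^{2} = \left(\left(11 + 9\right)^{2} + 569\right)^{2} = \left(20^{2} + 569\right)^{2} = \left(400 + 569\right)^{2} = 969^{2} = 938961$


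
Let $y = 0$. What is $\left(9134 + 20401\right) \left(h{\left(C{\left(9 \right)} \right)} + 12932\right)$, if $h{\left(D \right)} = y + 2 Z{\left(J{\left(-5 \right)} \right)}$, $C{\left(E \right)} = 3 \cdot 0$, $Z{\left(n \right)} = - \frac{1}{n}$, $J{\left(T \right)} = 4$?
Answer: $\frac{763863705}{2} \approx 3.8193 \cdot 10^{8}$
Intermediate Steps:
$C{\left(E \right)} = 0$
$h{\left(D \right)} = - \frac{1}{2}$ ($h{\left(D \right)} = 0 + 2 \left(- \frac{1}{4}\right) = 0 - \frac{1}{2} = - \frac{1}{2}$)
$\left(9134 + 20401\right) \left(h{\left(C{\left(9 \right)} \right)} + 12932\right) = \left(9134 + 20401\right) \left(- \frac{1}{2} + 12932\right) = 29535 \cdot \frac{25863}{2} = \frac{763863705}{2}$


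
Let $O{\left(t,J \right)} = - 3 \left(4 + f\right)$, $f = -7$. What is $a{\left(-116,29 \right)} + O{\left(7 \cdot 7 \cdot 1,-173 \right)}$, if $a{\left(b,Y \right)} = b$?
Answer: $-107$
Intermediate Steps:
$O{\left(t,J \right)} = 9$ ($O{\left(t,J \right)} = - 3 \left(4 - 7\right) = \left(-3\right) \left(-3\right) = 9$)
$a{\left(-116,29 \right)} + O{\left(7 \cdot 7 \cdot 1,-173 \right)} = -116 + 9 = -107$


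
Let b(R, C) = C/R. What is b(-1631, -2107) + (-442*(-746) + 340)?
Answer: 76907077/233 ≈ 3.3007e+5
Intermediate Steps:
b(-1631, -2107) + (-442*(-746) + 340) = -2107/(-1631) + (-442*(-746) + 340) = -2107*(-1/1631) + (329732 + 340) = 301/233 + 330072 = 76907077/233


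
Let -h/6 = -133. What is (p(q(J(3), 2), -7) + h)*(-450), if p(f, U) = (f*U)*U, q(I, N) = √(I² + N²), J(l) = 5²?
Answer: -359100 - 22050*√629 ≈ -9.1211e+5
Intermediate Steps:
J(l) = 25
h = 798 (h = -6*(-133) = 798)
p(f, U) = f*U² (p(f, U) = (U*f)*U = f*U²)
(p(q(J(3), 2), -7) + h)*(-450) = (√(25² + 2²)*(-7)² + 798)*(-450) = (√(625 + 4)*49 + 798)*(-450) = (√629*49 + 798)*(-450) = (49*√629 + 798)*(-450) = (798 + 49*√629)*(-450) = -359100 - 22050*√629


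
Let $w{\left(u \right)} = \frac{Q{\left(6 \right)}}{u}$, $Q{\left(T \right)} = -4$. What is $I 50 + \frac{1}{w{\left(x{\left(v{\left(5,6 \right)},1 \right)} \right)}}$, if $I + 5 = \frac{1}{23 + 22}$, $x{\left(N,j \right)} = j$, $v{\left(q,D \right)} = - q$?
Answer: $- \frac{8969}{36} \approx -249.14$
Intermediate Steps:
$I = - \frac{224}{45}$ ($I = -5 + \frac{1}{23 + 22} = -5 + \frac{1}{45} = - \frac{224}{45} \approx -4.9778$)
$w{\left(u \right)} = - \frac{4}{u}$
$I 50 + \frac{1}{w{\left(x{\left(v{\left(5,6 \right)},1 \right)} \right)}} = \left(- \frac{224}{45}\right) 50 + \frac{1}{\left(-4\right) 1^{-1}} = - \frac{2240}{9} + \frac{1}{\left(-4\right) 1} = - \frac{2240}{9} + \frac{1}{-4} = - \frac{2240}{9} - \frac{1}{4} = - \frac{8969}{36}$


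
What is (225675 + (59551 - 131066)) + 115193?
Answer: 269353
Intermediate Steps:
(225675 + (59551 - 131066)) + 115193 = (225675 - 71515) + 115193 = 154160 + 115193 = 269353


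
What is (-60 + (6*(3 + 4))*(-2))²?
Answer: 20736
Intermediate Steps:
(-60 + (6*(3 + 4))*(-2))² = (-60 + (6*7)*(-2))² = (-60 + 42*(-2))² = (-60 - 84)² = (-144)² = 20736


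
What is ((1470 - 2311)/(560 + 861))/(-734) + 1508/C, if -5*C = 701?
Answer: -271163311/25212166 ≈ -10.755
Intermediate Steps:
C = -701/5 (C = -⅕*701 = -701/5 ≈ -140.20)
((1470 - 2311)/(560 + 861))/(-734) + 1508/C = ((1470 - 2311)/(560 + 861))/(-734) + 1508/(-701/5) = -841/1421*(-1/734) + 1508*(-5/701) = -841*1/1421*(-1/734) - 7540/701 = -29/49*(-1/734) - 7540/701 = 29/35966 - 7540/701 = -271163311/25212166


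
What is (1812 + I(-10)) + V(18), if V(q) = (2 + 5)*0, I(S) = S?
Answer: 1802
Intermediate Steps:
V(q) = 0 (V(q) = 7*0 = 0)
(1812 + I(-10)) + V(18) = (1812 - 10) + 0 = 1802 + 0 = 1802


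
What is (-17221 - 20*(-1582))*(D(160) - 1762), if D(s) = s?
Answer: -23099238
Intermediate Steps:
(-17221 - 20*(-1582))*(D(160) - 1762) = (-17221 - 20*(-1582))*(160 - 1762) = (-17221 + 31640)*(-1602) = 14419*(-1602) = -23099238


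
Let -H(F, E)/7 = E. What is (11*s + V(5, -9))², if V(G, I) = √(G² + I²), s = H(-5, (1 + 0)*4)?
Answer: (308 - √106)² ≈ 88628.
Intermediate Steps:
H(F, E) = -7*E
s = -28 (s = -7*(1 + 0)*4 = -7*4 = -28)
(11*s + V(5, -9))² = (11*(-28) + √(5² + (-9)²))² = (-308 + √(25 + 81))² = (-308 + √106)²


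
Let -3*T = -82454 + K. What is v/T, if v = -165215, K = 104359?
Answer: 99129/4381 ≈ 22.627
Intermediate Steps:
T = -21905/3 (T = -(-82454 + 104359)/3 = -⅓*21905 = -21905/3 ≈ -7301.7)
v/T = -165215/(-21905/3) = -165215*(-3/21905) = 99129/4381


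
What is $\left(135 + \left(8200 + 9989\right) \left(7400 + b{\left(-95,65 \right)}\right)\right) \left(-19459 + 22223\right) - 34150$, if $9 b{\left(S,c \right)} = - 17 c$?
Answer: $365858290770$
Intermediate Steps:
$b{\left(S,c \right)} = - \frac{17 c}{9}$ ($b{\left(S,c \right)} = \frac{\left(-1\right) 17 c}{9} = \frac{\left(-17\right) c}{9} = - \frac{17 c}{9}$)
$\left(135 + \left(8200 + 9989\right) \left(7400 + b{\left(-95,65 \right)}\right)\right) \left(-19459 + 22223\right) - 34150 = \left(135 + \left(8200 + 9989\right) \left(7400 - \frac{1105}{9}\right)\right) \left(-19459 + 22223\right) - 34150 = \left(135 + 18189 \left(7400 - \frac{1105}{9}\right)\right) 2764 - 34150 = \left(135 + 18189 \cdot \frac{65495}{9}\right) 2764 - 34150 = \left(135 + 132365395\right) 2764 - 34150 = 132365530 \cdot 2764 - 34150 = 365858324920 - 34150 = 365858290770$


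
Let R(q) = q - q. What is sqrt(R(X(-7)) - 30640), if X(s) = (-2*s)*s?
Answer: 4*I*sqrt(1915) ≈ 175.04*I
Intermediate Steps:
X(s) = -2*s**2
R(q) = 0
sqrt(R(X(-7)) - 30640) = sqrt(0 - 30640) = sqrt(-30640) = 4*I*sqrt(1915)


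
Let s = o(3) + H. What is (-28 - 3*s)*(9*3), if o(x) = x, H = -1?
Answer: -918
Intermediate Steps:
s = 2 (s = 3 - 1 = 2)
(-28 - 3*s)*(9*3) = (-28 - 3*2)*(9*3) = (-28 - 6)*27 = -34*27 = -918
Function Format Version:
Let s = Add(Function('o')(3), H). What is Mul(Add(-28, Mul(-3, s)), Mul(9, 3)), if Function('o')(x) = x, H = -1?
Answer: -918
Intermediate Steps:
s = 2 (s = Add(3, -1) = 2)
Mul(Add(-28, Mul(-3, s)), Mul(9, 3)) = Mul(Add(-28, Mul(-3, 2)), Mul(9, 3)) = Mul(Add(-28, -6), 27) = Mul(-34, 27) = -918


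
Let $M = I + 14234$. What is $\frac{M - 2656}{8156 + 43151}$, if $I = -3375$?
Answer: $\frac{8203}{51307} \approx 0.15988$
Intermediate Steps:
$M = 10859$ ($M = -3375 + 14234 = 10859$)
$\frac{M - 2656}{8156 + 43151} = \frac{10859 - 2656}{8156 + 43151} = \frac{8203}{51307}$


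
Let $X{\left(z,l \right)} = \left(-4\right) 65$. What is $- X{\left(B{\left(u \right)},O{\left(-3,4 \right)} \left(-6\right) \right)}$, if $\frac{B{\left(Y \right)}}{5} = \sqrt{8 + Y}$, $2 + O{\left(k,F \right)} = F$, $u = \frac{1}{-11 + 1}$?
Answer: $260$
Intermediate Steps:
$u = - \frac{1}{10}$ ($u = \frac{1}{-10} = - \frac{1}{10} \approx -0.1$)
$O{\left(k,F \right)} = -2 + F$
$B{\left(Y \right)} = 5 \sqrt{8 + Y}$
$X{\left(z,l \right)} = -260$
$- X{\left(B{\left(u \right)},O{\left(-3,4 \right)} \left(-6\right) \right)} = \left(-1\right) \left(-260\right) = 260$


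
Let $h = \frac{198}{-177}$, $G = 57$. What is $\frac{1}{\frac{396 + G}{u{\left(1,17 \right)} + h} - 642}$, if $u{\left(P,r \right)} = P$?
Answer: $- \frac{7}{31221} \approx -0.00022421$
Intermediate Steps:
$h = - \frac{66}{59}$ ($h = 198 \left(- \frac{1}{177}\right) = - \frac{66}{59} \approx -1.1186$)
$\frac{1}{\frac{396 + G}{u{\left(1,17 \right)} + h} - 642} = \frac{1}{\frac{396 + 57}{1 - \frac{66}{59}} - 642} = \frac{1}{\frac{453}{- \frac{7}{59}} - 642} = \frac{1}{453 \left(- \frac{59}{7}\right) - 642} = \frac{1}{- \frac{26727}{7} - 642} = \frac{1}{- \frac{31221}{7}} = - \frac{7}{31221}$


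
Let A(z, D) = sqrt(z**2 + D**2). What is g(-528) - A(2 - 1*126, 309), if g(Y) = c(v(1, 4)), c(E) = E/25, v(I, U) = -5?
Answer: -1/5 - sqrt(110857) ≈ -333.15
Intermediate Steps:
c(E) = E/25 (c(E) = E*(1/25) = E/25)
g(Y) = -1/5 (g(Y) = (1/25)*(-5) = -1/5)
A(z, D) = sqrt(D**2 + z**2)
g(-528) - A(2 - 1*126, 309) = -1/5 - sqrt(309**2 + (2 - 1*126)**2) = -1/5 - sqrt(95481 + (2 - 126)**2) = -1/5 - sqrt(95481 + (-124)**2) = -1/5 - sqrt(95481 + 15376) = -1/5 - sqrt(110857)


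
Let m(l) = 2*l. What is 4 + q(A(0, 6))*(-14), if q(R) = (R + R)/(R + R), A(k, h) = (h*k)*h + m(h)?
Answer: -10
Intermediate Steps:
A(k, h) = 2*h + k*h**2 (A(k, h) = (h*k)*h + 2*h = k*h**2 + 2*h = 2*h + k*h**2)
q(R) = 1 (q(R) = (2*R)/((2*R)) = (2*R)*(1/(2*R)) = 1)
4 + q(A(0, 6))*(-14) = 4 + 1*(-14) = 4 - 14 = -10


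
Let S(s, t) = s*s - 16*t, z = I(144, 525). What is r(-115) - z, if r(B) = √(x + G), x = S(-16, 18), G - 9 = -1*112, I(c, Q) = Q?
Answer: -525 + 3*I*√15 ≈ -525.0 + 11.619*I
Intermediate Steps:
z = 525
S(s, t) = s² - 16*t
G = -103 (G = 9 - 1*112 = 9 - 112 = -103)
x = -32 (x = (-16)² - 16*18 = 256 - 288 = -32)
r(B) = 3*I*√15 (r(B) = √(-32 - 103) = √(-135) = 3*I*√15)
r(-115) - z = 3*I*√15 - 1*525 = 3*I*√15 - 525 = -525 + 3*I*√15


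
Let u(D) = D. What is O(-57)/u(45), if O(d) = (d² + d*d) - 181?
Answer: 6317/45 ≈ 140.38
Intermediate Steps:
O(d) = -181 + 2*d² (O(d) = (d² + d²) - 181 = 2*d² - 181 = -181 + 2*d²)
O(-57)/u(45) = (-181 + 2*(-57)²)/45 = (-181 + 2*3249)*(1/45) = (-181 + 6498)*(1/45) = 6317*(1/45) = 6317/45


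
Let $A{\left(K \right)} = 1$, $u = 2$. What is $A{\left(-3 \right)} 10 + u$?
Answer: $12$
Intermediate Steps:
$A{\left(-3 \right)} 10 + u = 1 \cdot 10 + 2 = 10 + 2 = 12$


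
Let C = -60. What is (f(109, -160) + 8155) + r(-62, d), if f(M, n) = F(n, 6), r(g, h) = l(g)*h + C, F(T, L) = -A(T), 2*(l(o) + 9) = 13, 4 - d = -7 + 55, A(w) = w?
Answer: 8365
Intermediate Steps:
d = -44 (d = 4 - (-7 + 55) = 4 - 1*48 = 4 - 48 = -44)
l(o) = -5/2 (l(o) = -9 + (½)*13 = -9 + 13/2 = -5/2)
F(T, L) = -T
r(g, h) = -60 - 5*h/2 (r(g, h) = -5*h/2 - 60 = -60 - 5*h/2)
f(M, n) = -n
(f(109, -160) + 8155) + r(-62, d) = (-1*(-160) + 8155) + (-60 - 5/2*(-44)) = (160 + 8155) + (-60 + 110) = 8315 + 50 = 8365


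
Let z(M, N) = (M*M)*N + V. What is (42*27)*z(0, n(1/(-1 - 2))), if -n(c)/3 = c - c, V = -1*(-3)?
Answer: 3402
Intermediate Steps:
V = 3
n(c) = 0 (n(c) = -3*(c - c) = -3*0 = 0)
z(M, N) = 3 + N*M² (z(M, N) = (M*M)*N + 3 = M²*N + 3 = N*M² + 3 = 3 + N*M²)
(42*27)*z(0, n(1/(-1 - 2))) = (42*27)*(3 + 0*0²) = 1134*(3 + 0*0) = 1134*(3 + 0) = 1134*3 = 3402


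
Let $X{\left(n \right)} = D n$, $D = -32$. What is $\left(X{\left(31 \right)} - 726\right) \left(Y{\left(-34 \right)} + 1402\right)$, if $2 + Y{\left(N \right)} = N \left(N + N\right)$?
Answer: $-6377216$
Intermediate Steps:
$Y{\left(N \right)} = -2 + 2 N^{2}$ ($Y{\left(N \right)} = -2 + N \left(N + N\right) = -2 + N 2 N = -2 + 2 N^{2}$)
$X{\left(n \right)} = - 32 n$
$\left(X{\left(31 \right)} - 726\right) \left(Y{\left(-34 \right)} + 1402\right) = \left(\left(-32\right) 31 - 726\right) \left(\left(-2 + 2 \left(-34\right)^{2}\right) + 1402\right) = \left(-992 - 726\right) \left(\left(-2 + 2 \cdot 1156\right) + 1402\right) = - 1718 \left(\left(-2 + 2312\right) + 1402\right) = - 1718 \left(2310 + 1402\right) = \left(-1718\right) 3712 = -6377216$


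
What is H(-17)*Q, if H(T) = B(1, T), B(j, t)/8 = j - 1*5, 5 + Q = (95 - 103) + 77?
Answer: -2048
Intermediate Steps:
Q = 64 (Q = -5 + ((95 - 103) + 77) = -5 + (-8 + 77) = -5 + 69 = 64)
B(j, t) = -40 + 8*j (B(j, t) = 8*(j - 1*5) = 8*(j - 5) = 8*(-5 + j) = -40 + 8*j)
H(T) = -32 (H(T) = -40 + 8*1 = -40 + 8 = -32)
H(-17)*Q = -32*64 = -2048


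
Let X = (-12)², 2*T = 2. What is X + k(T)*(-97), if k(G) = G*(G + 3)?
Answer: -244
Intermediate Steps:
T = 1 (T = (½)*2 = 1)
k(G) = G*(3 + G)
X = 144
X + k(T)*(-97) = 144 + (1*(3 + 1))*(-97) = 144 + (1*4)*(-97) = 144 + 4*(-97) = 144 - 388 = -244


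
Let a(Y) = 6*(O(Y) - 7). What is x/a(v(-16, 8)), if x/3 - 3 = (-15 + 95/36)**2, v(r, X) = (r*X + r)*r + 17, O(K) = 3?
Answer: -201913/10368 ≈ -19.475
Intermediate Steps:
v(r, X) = 17 + r*(r + X*r) (v(r, X) = (X*r + r)*r + 17 = (r + X*r)*r + 17 = r*(r + X*r) + 17 = 17 + r*(r + X*r))
x = 201913/432 (x = 9 + 3*(-15 + 95/36)**2 = 9 + 3*(-445/36)**2 = 9 + 3*(198025/1296) = 9 + 198025/432 = 201913/432 ≈ 467.39)
a(Y) = -24 (a(Y) = 6*(3 - 7) = 6*(-4) = -24)
x/a(v(-16, 8)) = (201913/432)/(-24) = (201913/432)*(-1/24) = -201913/10368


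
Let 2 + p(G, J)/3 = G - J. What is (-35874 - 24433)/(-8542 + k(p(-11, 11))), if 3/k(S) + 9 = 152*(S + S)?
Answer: 440180793/62348059 ≈ 7.0601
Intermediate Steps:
p(G, J) = -6 - 3*J + 3*G (p(G, J) = -6 + 3*(G - J) = -6 + (-3*J + 3*G) = -6 - 3*J + 3*G)
k(S) = 3/(-9 + 304*S) (k(S) = 3/(-9 + 152*(S + S)) = 3/(-9 + 152*(2*S)) = 3/(-9 + 304*S))
(-35874 - 24433)/(-8542 + k(p(-11, 11))) = (-35874 - 24433)/(-8542 + 3/(-9 + 304*(-6 - 3*11 + 3*(-11)))) = -60307/(-8542 + 3/(-9 + 304*(-6 - 33 - 33))) = -60307/(-8542 + 3/(-9 + 304*(-72))) = -60307/(-8542 + 3/(-9 - 21888)) = -60307/(-8542 + 3/(-21897)) = -60307/(-8542 + 3*(-1/21897)) = -60307/(-8542 - 1/7299) = -60307/(-62348059/7299) = -60307*(-7299/62348059) = 440180793/62348059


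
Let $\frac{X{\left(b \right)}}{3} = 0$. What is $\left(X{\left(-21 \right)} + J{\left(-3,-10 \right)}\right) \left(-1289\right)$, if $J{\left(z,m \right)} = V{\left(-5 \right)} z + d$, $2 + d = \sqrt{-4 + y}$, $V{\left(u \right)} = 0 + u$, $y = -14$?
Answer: $-16757 - 3867 i \sqrt{2} \approx -16757.0 - 5468.8 i$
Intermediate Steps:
$V{\left(u \right)} = u$
$d = -2 + 3 i \sqrt{2}$ ($d = -2 + \sqrt{-4 - 14} = -2 + \sqrt{-18} = -2 + 3 i \sqrt{2} \approx -2.0 + 4.2426 i$)
$X{\left(b \right)} = 0$ ($X{\left(b \right)} = 3 \cdot 0 = 0$)
$J{\left(z,m \right)} = -2 - 5 z + 3 i \sqrt{2}$ ($J{\left(z,m \right)} = - 5 z - \left(2 - 3 i \sqrt{2}\right) = -2 - 5 z + 3 i \sqrt{2}$)
$\left(X{\left(-21 \right)} + J{\left(-3,-10 \right)}\right) \left(-1289\right) = \left(0 - \left(-13 - 3 i \sqrt{2}\right)\right) \left(-1289\right) = \left(0 + \left(-2 + 15 + 3 i \sqrt{2}\right)\right) \left(-1289\right) = \left(0 + \left(13 + 3 i \sqrt{2}\right)\right) \left(-1289\right) = \left(13 + 3 i \sqrt{2}\right) \left(-1289\right) = -16757 - 3867 i \sqrt{2}$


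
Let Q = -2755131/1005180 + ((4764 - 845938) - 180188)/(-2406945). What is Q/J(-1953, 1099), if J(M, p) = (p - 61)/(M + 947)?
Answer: 62649165626809/27903896312820 ≈ 2.2452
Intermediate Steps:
J(M, p) = (-61 + p)/(947 + M)
Q = -124551025103/53764732780 (Q = -2755131*1/1005180 + (-841174 - 180188)*(-1/2406945) = -918377/335060 - 1021362*(-1/2406945) = -918377/335060 + 340454/802315 = -124551025103/53764732780 ≈ -2.3166)
Q/J(-1953, 1099) = -124551025103*(947 - 1953)/(-61 + 1099)/53764732780 = -124551025103/(53764732780*(1038/(-1006))) = -124551025103/(53764732780*((-1/1006*1038))) = -124551025103/(53764732780*(-519/503)) = -124551025103/53764732780*(-503/519) = 62649165626809/27903896312820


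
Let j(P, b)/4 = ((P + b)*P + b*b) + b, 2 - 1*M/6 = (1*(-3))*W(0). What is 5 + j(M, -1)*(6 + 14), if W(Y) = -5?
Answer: 492965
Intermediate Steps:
M = -78 (M = 12 - 6*1*(-3)*(-5) = 12 - (-18)*(-5) = 12 - 6*15 = 12 - 90 = -78)
j(P, b) = 4*b + 4*b² + 4*P*(P + b) (j(P, b) = 4*(((P + b)*P + b*b) + b) = 4*((P*(P + b) + b²) + b) = 4*((b² + P*(P + b)) + b) = 4*(b + b² + P*(P + b)) = 4*b + 4*b² + 4*P*(P + b))
5 + j(M, -1)*(6 + 14) = 5 + (4*(-1) + 4*(-78)² + 4*(-1)² + 4*(-78)*(-1))*(6 + 14) = 5 + (-4 + 4*6084 + 4*1 + 312)*20 = 5 + (-4 + 24336 + 4 + 312)*20 = 5 + 24648*20 = 5 + 492960 = 492965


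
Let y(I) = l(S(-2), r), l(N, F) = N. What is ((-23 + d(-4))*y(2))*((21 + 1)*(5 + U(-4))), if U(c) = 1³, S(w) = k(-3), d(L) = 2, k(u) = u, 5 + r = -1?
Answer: 8316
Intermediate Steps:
r = -6 (r = -5 - 1 = -6)
S(w) = -3
U(c) = 1
y(I) = -3
((-23 + d(-4))*y(2))*((21 + 1)*(5 + U(-4))) = ((-23 + 2)*(-3))*((21 + 1)*(5 + 1)) = (-21*(-3))*(22*6) = 63*132 = 8316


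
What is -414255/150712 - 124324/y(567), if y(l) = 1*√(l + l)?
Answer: -414255/150712 - 62162*√14/63 ≈ -3694.6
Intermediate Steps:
y(l) = √2*√l (y(l) = 1*√(2*l) = 1*(√2*√l) = √2*√l)
-414255/150712 - 124324/y(567) = -414255/150712 - 124324*√14/126 = -414255/150712 - 62162*√14/63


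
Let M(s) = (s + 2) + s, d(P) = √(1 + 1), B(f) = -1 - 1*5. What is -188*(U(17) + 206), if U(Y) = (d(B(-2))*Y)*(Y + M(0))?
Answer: -38728 - 60724*√2 ≈ -1.2460e+5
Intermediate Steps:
B(f) = -6 (B(f) = -1 - 5 = -6)
d(P) = √2
M(s) = 2 + 2*s (M(s) = (2 + s) + s = 2 + 2*s)
U(Y) = Y*√2*(2 + Y) (U(Y) = (√2*Y)*(Y + (2 + 2*0)) = (Y*√2)*(Y + (2 + 0)) = (Y*√2)*(Y + 2) = (Y*√2)*(2 + Y) = Y*√2*(2 + Y))
-188*(U(17) + 206) = -188*(17*√2*(2 + 17) + 206) = -188*(17*√2*19 + 206) = -188*(323*√2 + 206) = -188*(206 + 323*√2) = -38728 - 60724*√2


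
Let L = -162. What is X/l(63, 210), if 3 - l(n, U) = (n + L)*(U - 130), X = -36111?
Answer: -12037/2641 ≈ -4.5577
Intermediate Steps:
l(n, U) = 3 - (-162 + n)*(-130 + U) (l(n, U) = 3 - (n - 162)*(U - 130) = 3 - (-162 + n)*(-130 + U))
X/l(63, 210) = -36111/(-21057 + 130*63 + 162*210 - 1*210*63) = -36111/(-21057 + 8190 + 34020 - 13230) = -36111/7923 = -36111*1/7923 = -12037/2641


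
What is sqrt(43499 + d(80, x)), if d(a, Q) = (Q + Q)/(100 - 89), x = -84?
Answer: sqrt(5261531)/11 ≈ 208.53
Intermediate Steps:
d(a, Q) = 2*Q/11 (d(a, Q) = (2*Q)/11 = (2*Q)*(1/11) = 2*Q/11)
sqrt(43499 + d(80, x)) = sqrt(43499 + (2/11)*(-84)) = sqrt(43499 - 168/11) = sqrt(478321/11) = sqrt(5261531)/11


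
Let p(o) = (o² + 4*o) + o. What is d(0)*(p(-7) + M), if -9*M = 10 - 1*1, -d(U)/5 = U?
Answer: 0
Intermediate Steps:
d(U) = -5*U
M = -1 (M = -(10 - 1*1)/9 = -(10 - 1)/9 = -⅑*9 = -1)
p(o) = o² + 5*o
d(0)*(p(-7) + M) = (-5*0)*(-7*(5 - 7) - 1) = 0*(-7*(-2) - 1) = 0*(14 - 1) = 0*13 = 0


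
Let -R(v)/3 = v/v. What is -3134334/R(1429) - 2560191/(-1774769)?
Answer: 1854242166473/1774769 ≈ 1.0448e+6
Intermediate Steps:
R(v) = -3 (R(v) = -3*v/v = -3*1 = -3)
-3134334/R(1429) - 2560191/(-1774769) = -3134334/(-3) - 2560191/(-1774769) = -3134334*(-1/3) - 2560191*(-1/1774769) = 1044778 + 2560191/1774769 = 1854242166473/1774769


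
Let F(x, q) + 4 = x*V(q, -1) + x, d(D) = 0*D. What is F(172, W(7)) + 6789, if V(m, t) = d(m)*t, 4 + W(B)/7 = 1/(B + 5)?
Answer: 6957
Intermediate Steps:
d(D) = 0
W(B) = -28 + 7/(5 + B) (W(B) = -28 + 7/(B + 5) = -28 + 7/(5 + B))
V(m, t) = 0 (V(m, t) = 0*t = 0)
F(x, q) = -4 + x (F(x, q) = -4 + (x*0 + x) = -4 + (0 + x) = -4 + x)
F(172, W(7)) + 6789 = (-4 + 172) + 6789 = 168 + 6789 = 6957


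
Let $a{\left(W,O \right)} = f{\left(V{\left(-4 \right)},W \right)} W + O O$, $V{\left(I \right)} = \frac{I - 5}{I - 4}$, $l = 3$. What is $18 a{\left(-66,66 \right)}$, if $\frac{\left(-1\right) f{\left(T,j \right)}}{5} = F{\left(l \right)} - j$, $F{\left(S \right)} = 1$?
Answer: $476388$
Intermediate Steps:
$V{\left(I \right)} = \frac{-5 + I}{-4 + I}$
$f{\left(T,j \right)} = -5 + 5 j$ ($f{\left(T,j \right)} = - 5 \left(1 - j\right) = -5 + 5 j$)
$a{\left(W,O \right)} = O^{2} + W \left(-5 + 5 W\right)$ ($a{\left(W,O \right)} = \left(-5 + 5 W\right) W + O O = W \left(-5 + 5 W\right) + O^{2} = O^{2} + W \left(-5 + 5 W\right)$)
$18 a{\left(-66,66 \right)} = 18 \left(66^{2} + 5 \left(-66\right) \left(-1 - 66\right)\right) = 18 \left(4356 + 5 \left(-66\right) \left(-67\right)\right) = 18 \left(4356 + 22110\right) = 18 \cdot 26466 = 476388$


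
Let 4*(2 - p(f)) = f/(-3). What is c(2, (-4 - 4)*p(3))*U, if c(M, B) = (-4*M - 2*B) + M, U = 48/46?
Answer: 720/23 ≈ 31.304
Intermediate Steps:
p(f) = 2 + f/12 (p(f) = 2 - f/(4*(-3)) = 2 - f*(-1)/(4*3) = 2 - (-1)*f/12 = 2 + f/12)
U = 24/23 (U = 48*(1/46) = 24/23 ≈ 1.0435)
c(M, B) = -3*M - 2*B
c(2, (-4 - 4)*p(3))*U = (-3*2 - 2*(-4 - 4)*(2 + (1/12)*3))*(24/23) = (-6 - (-16)*(2 + 1/4))*(24/23) = (-6 - (-16)*9/4)*(24/23) = (-6 - 2*(-18))*(24/23) = (-6 + 36)*(24/23) = 30*(24/23) = 720/23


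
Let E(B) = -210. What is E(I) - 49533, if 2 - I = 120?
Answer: -49743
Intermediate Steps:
I = -118 (I = 2 - 1*120 = 2 - 120 = -118)
E(I) - 49533 = -210 - 49533 = -49743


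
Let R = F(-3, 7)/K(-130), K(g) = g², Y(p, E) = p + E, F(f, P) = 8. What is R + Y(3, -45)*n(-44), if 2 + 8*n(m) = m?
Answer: 2040679/8450 ≈ 241.50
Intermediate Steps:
Y(p, E) = E + p
n(m) = -¼ + m/8
R = 2/4225 (R = 8/(-130)² = 8/16900 = (1/16900)*8 = 2/4225 ≈ 0.00047337)
R + Y(3, -45)*n(-44) = 2/4225 + (-45 + 3)*(-¼ + (⅛)*(-44)) = 2/4225 - 42*(-¼ - 11/2) = 2/4225 - 42*(-23/4) = 2/4225 + 483/2 = 2040679/8450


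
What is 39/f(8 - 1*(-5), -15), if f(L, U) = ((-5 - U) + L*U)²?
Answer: 39/34225 ≈ 0.0011395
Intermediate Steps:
f(L, U) = (-5 - U + L*U)²
39/f(8 - 1*(-5), -15) = 39/((5 - 15 - 1*(8 - 1*(-5))*(-15))²) = 39/((5 - 15 - 1*(8 + 5)*(-15))²) = 39/((5 - 15 - 1*13*(-15))²) = 39/((5 - 15 + 195)²) = 39/(185²) = 39/34225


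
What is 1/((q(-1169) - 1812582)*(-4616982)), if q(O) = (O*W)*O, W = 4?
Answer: -1/16868891688084 ≈ -5.9281e-14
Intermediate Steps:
q(O) = 4*O² (q(O) = (O*4)*O = (4*O)*O = 4*O²)
1/((q(-1169) - 1812582)*(-4616982)) = 1/(4*(-1169)² - 1812582*(-4616982)) = -1/4616982/(4*1366561 - 1812582) = -1/4616982/(5466244 - 1812582) = -1/4616982/3653662 = (1/3653662)*(-1/4616982) = -1/16868891688084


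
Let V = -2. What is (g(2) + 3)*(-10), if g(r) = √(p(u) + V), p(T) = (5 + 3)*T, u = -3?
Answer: -30 - 10*I*√26 ≈ -30.0 - 50.99*I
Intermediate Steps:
p(T) = 8*T
g(r) = I*√26 (g(r) = √(8*(-3) - 2) = √(-24 - 2) = √(-26) = I*√26)
(g(2) + 3)*(-10) = (I*√26 + 3)*(-10) = (3 + I*√26)*(-10) = -30 - 10*I*√26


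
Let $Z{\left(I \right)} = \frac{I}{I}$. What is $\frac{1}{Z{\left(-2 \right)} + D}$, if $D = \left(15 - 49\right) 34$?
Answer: $- \frac{1}{1155} \approx -0.0008658$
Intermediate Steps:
$D = -1156$ ($D = \left(-34\right) 34 = -1156$)
$Z{\left(I \right)} = 1$
$\frac{1}{Z{\left(-2 \right)} + D} = \frac{1}{1 - 1156} = \frac{1}{-1155} = - \frac{1}{1155}$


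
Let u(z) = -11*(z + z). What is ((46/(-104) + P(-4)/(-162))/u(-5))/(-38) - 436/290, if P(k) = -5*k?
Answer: -767559469/510578640 ≈ -1.5033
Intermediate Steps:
u(z) = -22*z
((46/(-104) + P(-4)/(-162))/u(-5))/(-38) - 436/290 = ((46/(-104) - 5*(-4)/(-162))/((-22*(-5))))/(-38) - 436/290 = ((46*(-1/104) + 20*(-1/162))/110)*(-1/38) - 436*1/290 = ((-23/52 - 10/81)*(1/110))*(-1/38) - 218/145 = -2383/4212*1/110*(-1/38) - 218/145 = -2383/463320*(-1/38) - 218/145 = 2383/17606160 - 218/145 = -767559469/510578640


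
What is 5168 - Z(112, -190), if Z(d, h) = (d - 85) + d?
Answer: 5029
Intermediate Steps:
Z(d, h) = -85 + 2*d (Z(d, h) = (-85 + d) + d = -85 + 2*d)
5168 - Z(112, -190) = 5168 - (-85 + 2*112) = 5168 - (-85 + 224) = 5168 - 1*139 = 5168 - 139 = 5029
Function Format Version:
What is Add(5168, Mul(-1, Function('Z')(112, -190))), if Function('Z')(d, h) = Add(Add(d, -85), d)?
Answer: 5029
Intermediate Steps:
Function('Z')(d, h) = Add(-85, Mul(2, d)) (Function('Z')(d, h) = Add(Add(-85, d), d) = Add(-85, Mul(2, d)))
Add(5168, Mul(-1, Function('Z')(112, -190))) = Add(5168, Mul(-1, Add(-85, Mul(2, 112)))) = Add(5168, Mul(-1, Add(-85, 224))) = Add(5168, Mul(-1, 139)) = Add(5168, -139) = 5029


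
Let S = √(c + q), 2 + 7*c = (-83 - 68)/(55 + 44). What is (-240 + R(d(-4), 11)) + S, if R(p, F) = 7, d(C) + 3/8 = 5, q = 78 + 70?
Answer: -233 + √7870555/231 ≈ -220.86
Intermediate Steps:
q = 148
d(C) = 37/8 (d(C) = -3/8 + 5 = 37/8)
c = -349/693 (c = -2/7 + ((-83 - 68)/(55 + 44))/7 = -2/7 + (-151/99)/7 = -2/7 + (-151*1/99)/7 = -2/7 + (⅐)*(-151/99) = -2/7 - 151/693 = -349/693 ≈ -0.50361)
S = √7870555/231 (S = √(-349/693 + 148) = √(102215/693) = √7870555/231 ≈ 12.145)
(-240 + R(d(-4), 11)) + S = (-240 + 7) + √7870555/231 = -233 + √7870555/231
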